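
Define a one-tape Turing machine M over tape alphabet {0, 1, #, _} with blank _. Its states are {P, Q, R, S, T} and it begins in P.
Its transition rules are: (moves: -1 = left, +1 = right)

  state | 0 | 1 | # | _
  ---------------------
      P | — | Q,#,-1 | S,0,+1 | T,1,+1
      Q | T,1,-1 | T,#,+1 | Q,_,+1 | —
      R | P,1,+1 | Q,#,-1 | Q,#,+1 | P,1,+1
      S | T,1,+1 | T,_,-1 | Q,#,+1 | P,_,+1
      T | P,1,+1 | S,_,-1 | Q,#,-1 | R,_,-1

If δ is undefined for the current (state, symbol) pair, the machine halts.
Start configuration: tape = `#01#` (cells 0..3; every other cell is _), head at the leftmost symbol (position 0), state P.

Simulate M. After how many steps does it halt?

P | [#]01#   read # → write 0, move +1, go to S
S | 0[0]1#   read 0 → write 1, move +1, go to T
T | 01[1]#   read 1 → write _, move -1, go to S
S | 0[1]_#   read 1 → write _, move -1, go to T
T | [0]__#   read 0 → write 1, move +1, go to P
P | 1[_]_#   read _ → write 1, move +1, go to T
T | 11[_]#   read _ → write _, move -1, go to R
R | 1[1]_#   read 1 → write #, move -1, go to Q
Q | [1]#_#   read 1 → write #, move +1, go to T
T | #[#]_#   read # → write #, move -1, go to Q
Q | [#]#_#   read # → write _, move +1, go to Q
Q | _[#]_#   read # → write _, move +1, go to Q
Q | __[_]#
M halts after 12 transitions.

12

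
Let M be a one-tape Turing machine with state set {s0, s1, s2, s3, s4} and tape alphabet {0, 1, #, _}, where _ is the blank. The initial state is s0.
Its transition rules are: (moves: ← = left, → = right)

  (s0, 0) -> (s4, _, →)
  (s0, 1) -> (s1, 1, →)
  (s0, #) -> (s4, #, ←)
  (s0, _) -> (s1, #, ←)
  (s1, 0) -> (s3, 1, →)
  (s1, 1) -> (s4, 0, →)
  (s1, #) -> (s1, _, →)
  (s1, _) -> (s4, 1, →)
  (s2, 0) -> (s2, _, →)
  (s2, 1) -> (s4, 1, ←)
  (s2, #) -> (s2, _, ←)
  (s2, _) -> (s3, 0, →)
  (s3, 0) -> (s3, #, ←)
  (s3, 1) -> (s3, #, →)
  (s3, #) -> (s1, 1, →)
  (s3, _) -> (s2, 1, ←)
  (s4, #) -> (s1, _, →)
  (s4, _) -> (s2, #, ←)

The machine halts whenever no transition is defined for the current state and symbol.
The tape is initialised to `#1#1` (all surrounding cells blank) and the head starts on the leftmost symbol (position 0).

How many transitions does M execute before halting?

28

s0 | __[#]1#1__   read # → write #, move ←, go to s4
s4 | _[_]#1#1__   read _ → write #, move ←, go to s2
s2 | [_]##1#1__   read _ → write 0, move →, go to s3
s3 | 0[#]#1#1__   read # → write 1, move →, go to s1
s1 | 01[#]1#1__   read # → write _, move →, go to s1
s1 | 01_[1]#1__   read 1 → write 0, move →, go to s4
s4 | 01_0[#]1__   read # → write _, move →, go to s1
s1 | 01_0_[1]__   read 1 → write 0, move →, go to s4
s4 | 01_0_0[_]_   read _ → write #, move ←, go to s2
s2 | 01_0_[0]#_   read 0 → write _, move →, go to s2
s2 | 01_0__[#]_   read # → write _, move ←, go to s2
s2 | 01_0_[_]__   read _ → write 0, move →, go to s3
s3 | 01_0_0[_]_   read _ → write 1, move ←, go to s2
s2 | 01_0_[0]1_   read 0 → write _, move →, go to s2
s2 | 01_0__[1]_   read 1 → write 1, move ←, go to s4
s4 | 01_0_[_]1_   read _ → write #, move ←, go to s2
s2 | 01_0[_]#1_   read _ → write 0, move →, go to s3
s3 | 01_00[#]1_   read # → write 1, move →, go to s1
s1 | 01_001[1]_   read 1 → write 0, move →, go to s4
s4 | 01_0010[_]   read _ → write #, move ←, go to s2
s2 | 01_001[0]#   read 0 → write _, move →, go to s2
s2 | 01_001_[#]   read # → write _, move ←, go to s2
s2 | 01_001[_]_   read _ → write 0, move →, go to s3
s3 | 01_0010[_]   read _ → write 1, move ←, go to s2
s2 | 01_001[0]1   read 0 → write _, move →, go to s2
s2 | 01_001_[1]   read 1 → write 1, move ←, go to s4
s4 | 01_001[_]1   read _ → write #, move ←, go to s2
s2 | 01_00[1]#1   read 1 → write 1, move ←, go to s4
s4 | 01_0[0]1#1
M halts after 28 transitions.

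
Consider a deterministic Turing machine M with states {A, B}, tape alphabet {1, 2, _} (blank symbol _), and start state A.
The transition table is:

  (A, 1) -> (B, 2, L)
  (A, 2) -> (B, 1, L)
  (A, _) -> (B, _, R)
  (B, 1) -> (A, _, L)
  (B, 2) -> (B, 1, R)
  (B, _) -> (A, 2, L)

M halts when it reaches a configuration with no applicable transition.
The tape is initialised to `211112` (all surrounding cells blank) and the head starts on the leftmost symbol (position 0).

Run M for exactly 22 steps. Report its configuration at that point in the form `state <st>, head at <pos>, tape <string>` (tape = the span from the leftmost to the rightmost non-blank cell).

A | ___[2]11112   read 2 → write 1, move L, go to B
B | __[_]111112   read _ → write 2, move L, go to A
A | _[_]2111112   read _ → write _, move R, go to B
B | __[2]111112   read 2 → write 1, move R, go to B
B | __1[1]11112   read 1 → write _, move L, go to A
A | __[1]_11112   read 1 → write 2, move L, go to B
B | _[_]2_11112   read _ → write 2, move L, go to A
A | [_]22_11112   read _ → write _, move R, go to B
B | _[2]2_11112   read 2 → write 1, move R, go to B
B | _1[2]_11112   read 2 → write 1, move R, go to B
B | _11[_]11112   read _ → write 2, move L, go to A
A | _1[1]211112   read 1 → write 2, move L, go to B
B | _[1]2211112   read 1 → write _, move L, go to A
A | [_]_2211112   read _ → write _, move R, go to B
B | _[_]2211112   read _ → write 2, move L, go to A
A | [_]22211112   read _ → write _, move R, go to B
B | _[2]2211112   read 2 → write 1, move R, go to B
B | _1[2]211112   read 2 → write 1, move R, go to B
B | _11[2]11112   read 2 → write 1, move R, go to B
B | _111[1]1112   read 1 → write _, move L, go to A
A | _11[1]_1112   read 1 → write 2, move L, go to B
B | _1[1]2_1112   read 1 → write _, move L, go to A
A | _[1]_2_1112
After 22 steps: state A, head at -2, tape 1_2_1112.

state A, head at -2, tape 1_2_1112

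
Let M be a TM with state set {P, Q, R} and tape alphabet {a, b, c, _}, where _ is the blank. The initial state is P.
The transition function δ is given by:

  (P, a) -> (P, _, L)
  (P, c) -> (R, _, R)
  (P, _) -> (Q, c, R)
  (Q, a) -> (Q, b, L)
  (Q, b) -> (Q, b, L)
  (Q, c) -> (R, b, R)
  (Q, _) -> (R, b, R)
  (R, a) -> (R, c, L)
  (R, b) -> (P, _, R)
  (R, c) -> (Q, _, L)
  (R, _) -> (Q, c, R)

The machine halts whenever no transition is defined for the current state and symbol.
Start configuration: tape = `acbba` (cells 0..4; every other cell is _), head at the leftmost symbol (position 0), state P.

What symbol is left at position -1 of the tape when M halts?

P | _[a]cbba   read a → write _, move L, go to P
P | [_]_cbba   read _ → write c, move R, go to Q
Q | c[_]cbba   read _ → write b, move R, go to R
R | cb[c]bba   read c → write _, move L, go to Q
Q | c[b]_bba   read b → write b, move L, go to Q
Q | [c]b_bba   read c → write b, move R, go to R
R | b[b]_bba   read b → write _, move R, go to P
P | b_[_]bba   read _ → write c, move R, go to Q
Q | b_c[b]ba   read b → write b, move L, go to Q
Q | b_[c]bba   read c → write b, move R, go to R
R | b_b[b]ba   read b → write _, move R, go to P
P | b_b_[b]a
Cell -1 holds b when M halts.

b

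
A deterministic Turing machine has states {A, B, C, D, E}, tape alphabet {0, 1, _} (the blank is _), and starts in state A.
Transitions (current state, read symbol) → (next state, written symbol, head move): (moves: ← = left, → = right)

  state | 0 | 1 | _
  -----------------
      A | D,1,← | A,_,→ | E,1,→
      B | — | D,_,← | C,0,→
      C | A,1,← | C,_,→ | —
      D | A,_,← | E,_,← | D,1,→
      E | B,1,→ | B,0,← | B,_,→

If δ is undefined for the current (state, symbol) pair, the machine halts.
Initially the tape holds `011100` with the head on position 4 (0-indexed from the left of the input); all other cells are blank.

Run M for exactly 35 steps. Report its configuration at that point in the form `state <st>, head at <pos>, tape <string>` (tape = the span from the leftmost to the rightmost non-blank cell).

state C, head at -1, tape 011__0_0

A | ___0111[0]0   read 0 → write 1, move ←, go to D
D | ___011[1]10   read 1 → write _, move ←, go to E
E | ___01[1]_10   read 1 → write 0, move ←, go to B
B | ___0[1]0_10   read 1 → write _, move ←, go to D
D | ___[0]_0_10   read 0 → write _, move ←, go to A
A | __[_]__0_10   read _ → write 1, move →, go to E
E | __1[_]_0_10   read _ → write _, move →, go to B
B | __1_[_]0_10   read _ → write 0, move →, go to C
C | __1_0[0]_10   read 0 → write 1, move ←, go to A
A | __1_[0]1_10   read 0 → write 1, move ←, go to D
D | __1[_]11_10   read _ → write 1, move →, go to D
D | __11[1]1_10   read 1 → write _, move ←, go to E
E | __1[1]_1_10   read 1 → write 0, move ←, go to B
B | __[1]0_1_10   read 1 → write _, move ←, go to D
D | _[_]_0_1_10   read _ → write 1, move →, go to D
D | _1[_]0_1_10   read _ → write 1, move →, go to D
D | _11[0]_1_10   read 0 → write _, move ←, go to A
A | _1[1]__1_10   read 1 → write _, move →, go to A
A | _1_[_]_1_10   read _ → write 1, move →, go to E
E | _1_1[_]1_10   read _ → write _, move →, go to B
B | _1_1_[1]_10   read 1 → write _, move ←, go to D
D | _1_1[_]__10   read _ → write 1, move →, go to D
D | _1_11[_]_10   read _ → write 1, move →, go to D
D | _1_111[_]10   read _ → write 1, move →, go to D
D | _1_1111[1]0   read 1 → write _, move ←, go to E
E | _1_111[1]_0   read 1 → write 0, move ←, go to B
B | _1_11[1]0_0   read 1 → write _, move ←, go to D
D | _1_1[1]_0_0   read 1 → write _, move ←, go to E
E | _1_[1]__0_0   read 1 → write 0, move ←, go to B
B | _1[_]0__0_0   read _ → write 0, move →, go to C
C | _10[0]__0_0   read 0 → write 1, move ←, go to A
A | _1[0]1__0_0   read 0 → write 1, move ←, go to D
D | _[1]11__0_0   read 1 → write _, move ←, go to E
E | [_]_11__0_0   read _ → write _, move →, go to B
B | _[_]11__0_0   read _ → write 0, move →, go to C
C | _0[1]1__0_0
After 35 steps: state C, head at -1, tape 011__0_0.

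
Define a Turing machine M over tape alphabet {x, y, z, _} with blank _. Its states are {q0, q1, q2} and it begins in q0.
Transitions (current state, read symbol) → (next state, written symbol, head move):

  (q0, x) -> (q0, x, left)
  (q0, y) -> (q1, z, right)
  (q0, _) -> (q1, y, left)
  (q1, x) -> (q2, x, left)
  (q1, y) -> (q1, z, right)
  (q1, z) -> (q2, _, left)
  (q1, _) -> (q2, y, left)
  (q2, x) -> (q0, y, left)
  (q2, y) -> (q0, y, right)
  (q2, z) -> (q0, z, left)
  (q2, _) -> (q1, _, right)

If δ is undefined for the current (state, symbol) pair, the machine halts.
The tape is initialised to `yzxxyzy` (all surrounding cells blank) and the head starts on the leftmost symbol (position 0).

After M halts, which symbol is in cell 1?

q0 | ___[y]zxxyzy   read y → write z, move right, go to q1
q1 | ___z[z]xxyzy   read z → write _, move left, go to q2
q2 | ___[z]_xxyzy   read z → write z, move left, go to q0
q0 | __[_]z_xxyzy   read _ → write y, move left, go to q1
q1 | _[_]yz_xxyzy   read _ → write y, move left, go to q2
q2 | [_]yyz_xxyzy   read _ → write _, move right, go to q1
q1 | _[y]yz_xxyzy   read y → write z, move right, go to q1
q1 | _z[y]z_xxyzy   read y → write z, move right, go to q1
q1 | _zz[z]_xxyzy   read z → write _, move left, go to q2
q2 | _z[z]__xxyzy   read z → write z, move left, go to q0
q0 | _[z]z__xxyzy
Cell 1 holds _ when M halts.

_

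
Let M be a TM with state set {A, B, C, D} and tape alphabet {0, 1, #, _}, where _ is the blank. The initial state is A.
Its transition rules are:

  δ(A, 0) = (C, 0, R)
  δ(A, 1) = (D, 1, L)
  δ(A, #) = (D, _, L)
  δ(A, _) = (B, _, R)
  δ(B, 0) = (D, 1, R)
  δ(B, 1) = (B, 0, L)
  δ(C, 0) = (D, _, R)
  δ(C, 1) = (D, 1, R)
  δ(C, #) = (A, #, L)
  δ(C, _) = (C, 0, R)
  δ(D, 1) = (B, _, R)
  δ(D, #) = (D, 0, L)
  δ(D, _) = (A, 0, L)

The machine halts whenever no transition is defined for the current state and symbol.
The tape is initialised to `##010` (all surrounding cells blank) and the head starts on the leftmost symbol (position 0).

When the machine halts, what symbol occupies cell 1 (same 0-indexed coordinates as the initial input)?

1

A | ___[#]#010   read # → write _, move L, go to D
D | __[_]_#010   read _ → write 0, move L, go to A
A | _[_]0_#010   read _ → write _, move R, go to B
B | __[0]_#010   read 0 → write 1, move R, go to D
D | __1[_]#010   read _ → write 0, move L, go to A
A | __[1]0#010   read 1 → write 1, move L, go to D
D | _[_]10#010   read _ → write 0, move L, go to A
A | [_]010#010   read _ → write _, move R, go to B
B | _[0]10#010   read 0 → write 1, move R, go to D
D | _1[1]0#010   read 1 → write _, move R, go to B
B | _1_[0]#010   read 0 → write 1, move R, go to D
D | _1_1[#]010   read # → write 0, move L, go to D
D | _1_[1]0010   read 1 → write _, move R, go to B
B | _1__[0]010   read 0 → write 1, move R, go to D
D | _1__1[0]10
Cell 1 holds 1 when M halts.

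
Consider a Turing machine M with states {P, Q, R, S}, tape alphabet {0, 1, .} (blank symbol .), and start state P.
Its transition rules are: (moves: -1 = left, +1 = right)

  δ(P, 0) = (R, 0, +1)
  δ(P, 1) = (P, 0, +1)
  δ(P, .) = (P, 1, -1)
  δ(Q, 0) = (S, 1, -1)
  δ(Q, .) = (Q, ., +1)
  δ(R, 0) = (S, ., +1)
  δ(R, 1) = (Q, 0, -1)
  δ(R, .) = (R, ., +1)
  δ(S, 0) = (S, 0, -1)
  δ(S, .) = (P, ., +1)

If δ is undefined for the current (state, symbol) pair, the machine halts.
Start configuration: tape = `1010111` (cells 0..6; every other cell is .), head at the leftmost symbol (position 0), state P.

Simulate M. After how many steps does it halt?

P | .[1]010111   read 1 → write 0, move +1, go to P
P | .0[0]10111   read 0 → write 0, move +1, go to R
R | .00[1]0111   read 1 → write 0, move -1, go to Q
Q | .0[0]00111   read 0 → write 1, move -1, go to S
S | .[0]100111   read 0 → write 0, move -1, go to S
S | [.]0100111   read . → write ., move +1, go to P
P | .[0]100111   read 0 → write 0, move +1, go to R
R | .0[1]00111   read 1 → write 0, move -1, go to Q
Q | .[0]000111   read 0 → write 1, move -1, go to S
S | [.]1000111   read . → write ., move +1, go to P
P | .[1]000111   read 1 → write 0, move +1, go to P
P | .0[0]00111   read 0 → write 0, move +1, go to R
R | .00[0]0111   read 0 → write ., move +1, go to S
S | .00.[0]111   read 0 → write 0, move -1, go to S
S | .00[.]0111   read . → write ., move +1, go to P
P | .00.[0]111   read 0 → write 0, move +1, go to R
R | .00.0[1]11   read 1 → write 0, move -1, go to Q
Q | .00.[0]011   read 0 → write 1, move -1, go to S
S | .00[.]1011   read . → write ., move +1, go to P
P | .00.[1]011   read 1 → write 0, move +1, go to P
P | .00.0[0]11   read 0 → write 0, move +1, go to R
R | .00.00[1]1   read 1 → write 0, move -1, go to Q
Q | .00.0[0]01   read 0 → write 1, move -1, go to S
S | .00.[0]101   read 0 → write 0, move -1, go to S
S | .00[.]0101   read . → write ., move +1, go to P
P | .00.[0]101   read 0 → write 0, move +1, go to R
R | .00.0[1]01   read 1 → write 0, move -1, go to Q
Q | .00.[0]001   read 0 → write 1, move -1, go to S
S | .00[.]1001   read . → write ., move +1, go to P
P | .00.[1]001   read 1 → write 0, move +1, go to P
P | .00.0[0]01   read 0 → write 0, move +1, go to R
R | .00.00[0]1   read 0 → write ., move +1, go to S
S | .00.00.[1]
M halts after 32 transitions.

32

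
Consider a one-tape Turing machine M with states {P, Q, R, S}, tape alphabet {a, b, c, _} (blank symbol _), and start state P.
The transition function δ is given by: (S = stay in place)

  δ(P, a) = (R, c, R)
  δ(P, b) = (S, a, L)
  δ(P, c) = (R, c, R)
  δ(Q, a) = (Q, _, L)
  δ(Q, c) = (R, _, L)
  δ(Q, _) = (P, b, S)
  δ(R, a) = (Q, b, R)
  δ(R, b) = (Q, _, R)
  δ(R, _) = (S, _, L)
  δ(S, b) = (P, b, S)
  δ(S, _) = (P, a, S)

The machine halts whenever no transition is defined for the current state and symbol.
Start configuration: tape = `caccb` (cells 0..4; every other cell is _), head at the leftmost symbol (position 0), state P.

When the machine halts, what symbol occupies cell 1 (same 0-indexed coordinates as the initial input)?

P | [c]accb   read c → write c, move R, go to R
R | c[a]ccb   read a → write b, move R, go to Q
Q | cb[c]cb   read c → write _, move L, go to R
R | c[b]_cb   read b → write _, move R, go to Q
Q | c_[_]cb   read _ → write b, move S, go to P
P | c_[b]cb   read b → write a, move L, go to S
S | c[_]acb   read _ → write a, move S, go to P
P | c[a]acb   read a → write c, move R, go to R
R | cc[a]cb   read a → write b, move R, go to Q
Q | ccb[c]b   read c → write _, move L, go to R
R | cc[b]_b   read b → write _, move R, go to Q
Q | cc_[_]b   read _ → write b, move S, go to P
P | cc_[b]b   read b → write a, move L, go to S
S | cc[_]ab   read _ → write a, move S, go to P
P | cc[a]ab   read a → write c, move R, go to R
R | ccc[a]b   read a → write b, move R, go to Q
Q | cccb[b]
Cell 1 holds c when M halts.

c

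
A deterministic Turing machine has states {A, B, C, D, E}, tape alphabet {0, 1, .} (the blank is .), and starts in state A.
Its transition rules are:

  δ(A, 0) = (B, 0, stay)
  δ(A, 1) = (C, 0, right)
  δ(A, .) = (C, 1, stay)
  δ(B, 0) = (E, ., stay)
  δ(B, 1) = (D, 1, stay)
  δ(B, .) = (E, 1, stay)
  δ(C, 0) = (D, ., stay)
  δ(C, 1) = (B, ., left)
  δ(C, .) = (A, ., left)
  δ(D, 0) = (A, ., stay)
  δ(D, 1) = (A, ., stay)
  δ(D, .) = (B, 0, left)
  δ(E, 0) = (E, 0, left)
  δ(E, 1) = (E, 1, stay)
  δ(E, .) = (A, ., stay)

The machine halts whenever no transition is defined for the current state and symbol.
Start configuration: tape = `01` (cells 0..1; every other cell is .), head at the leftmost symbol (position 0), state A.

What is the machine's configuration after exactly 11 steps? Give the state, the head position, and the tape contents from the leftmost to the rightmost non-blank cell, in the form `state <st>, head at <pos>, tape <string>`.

state E, head at -1, tape 1.1

A | .[0]1   read 0 → write 0, move stay, go to B
B | .[0]1   read 0 → write ., move stay, go to E
E | .[.]1   read . → write ., move stay, go to A
A | .[.]1   read . → write 1, move stay, go to C
C | .[1]1   read 1 → write ., move left, go to B
B | [.].1   read . → write 1, move stay, go to E
E | [1].1   read 1 → write 1, move stay, go to E
E | [1].1   read 1 → write 1, move stay, go to E
E | [1].1   read 1 → write 1, move stay, go to E
E | [1].1   read 1 → write 1, move stay, go to E
E | [1].1   read 1 → write 1, move stay, go to E
E | [1].1
After 11 steps: state E, head at -1, tape 1.1.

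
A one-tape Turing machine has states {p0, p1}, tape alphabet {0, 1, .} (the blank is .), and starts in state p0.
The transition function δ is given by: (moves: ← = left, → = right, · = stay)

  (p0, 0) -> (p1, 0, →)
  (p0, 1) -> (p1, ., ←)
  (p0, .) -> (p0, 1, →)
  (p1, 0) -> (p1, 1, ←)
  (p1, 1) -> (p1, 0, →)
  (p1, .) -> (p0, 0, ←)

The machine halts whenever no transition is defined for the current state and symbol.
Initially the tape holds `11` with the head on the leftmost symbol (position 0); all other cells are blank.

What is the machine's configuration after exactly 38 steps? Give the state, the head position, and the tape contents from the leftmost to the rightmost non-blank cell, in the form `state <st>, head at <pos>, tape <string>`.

state p1, head at -2, tape 00111111

state=p0 head=0 tape=....[1]1..   (p0,1)→(p1,.,←)
state=p1 head=-1 tape=...[.].1..   (p1,.)→(p0,0,←)
state=p0 head=-2 tape=..[.]0.1..   (p0,.)→(p0,1,→)
state=p0 head=-1 tape=..1[0].1..   (p0,0)→(p1,0,→)
state=p1 head=0 tape=..10[.]1..   (p1,.)→(p0,0,←)
state=p0 head=-1 tape=..1[0]01..   (p0,0)→(p1,0,→)
state=p1 head=0 tape=..10[0]1..   (p1,0)→(p1,1,←)
state=p1 head=-1 tape=..1[0]11..   (p1,0)→(p1,1,←)
state=p1 head=-2 tape=..[1]111..   (p1,1)→(p1,0,→)
state=p1 head=-1 tape=..0[1]11..   (p1,1)→(p1,0,→)
state=p1 head=0 tape=..00[1]1..   (p1,1)→(p1,0,→)
state=p1 head=1 tape=..000[1]..   (p1,1)→(p1,0,→)
state=p1 head=2 tape=..0000[.].   (p1,.)→(p0,0,←)
state=p0 head=1 tape=..000[0]0.   (p0,0)→(p1,0,→)
state=p1 head=2 tape=..0000[0].   (p1,0)→(p1,1,←)
state=p1 head=1 tape=..000[0]1.   (p1,0)→(p1,1,←)
state=p1 head=0 tape=..00[0]11.   (p1,0)→(p1,1,←)
state=p1 head=-1 tape=..0[0]111.   (p1,0)→(p1,1,←)
state=p1 head=-2 tape=..[0]1111.   (p1,0)→(p1,1,←)
state=p1 head=-3 tape=.[.]11111.   (p1,.)→(p0,0,←)
state=p0 head=-4 tape=[.]011111.   (p0,.)→(p0,1,→)
state=p0 head=-3 tape=1[0]11111.   (p0,0)→(p1,0,→)
state=p1 head=-2 tape=10[1]1111.   (p1,1)→(p1,0,→)
state=p1 head=-1 tape=100[1]111.   (p1,1)→(p1,0,→)
state=p1 head=0 tape=1000[1]11.   (p1,1)→(p1,0,→)
state=p1 head=1 tape=10000[1]1.   (p1,1)→(p1,0,→)
state=p1 head=2 tape=100000[1].   (p1,1)→(p1,0,→)
state=p1 head=3 tape=1000000[.]   (p1,.)→(p0,0,←)
state=p0 head=2 tape=100000[0]0   (p0,0)→(p1,0,→)
state=p1 head=3 tape=1000000[0]   (p1,0)→(p1,1,←)
state=p1 head=2 tape=100000[0]1   (p1,0)→(p1,1,←)
state=p1 head=1 tape=10000[0]11   (p1,0)→(p1,1,←)
state=p1 head=0 tape=1000[0]111   (p1,0)→(p1,1,←)
state=p1 head=-1 tape=100[0]1111   (p1,0)→(p1,1,←)
state=p1 head=-2 tape=10[0]11111   (p1,0)→(p1,1,←)
state=p1 head=-3 tape=1[0]111111   (p1,0)→(p1,1,←)
state=p1 head=-4 tape=[1]1111111   (p1,1)→(p1,0,→)
state=p1 head=-3 tape=0[1]111111   (p1,1)→(p1,0,→)
state=p1 head=-2 tape=00[1]11111
After 38 steps: state p1, head at -2, tape 00111111.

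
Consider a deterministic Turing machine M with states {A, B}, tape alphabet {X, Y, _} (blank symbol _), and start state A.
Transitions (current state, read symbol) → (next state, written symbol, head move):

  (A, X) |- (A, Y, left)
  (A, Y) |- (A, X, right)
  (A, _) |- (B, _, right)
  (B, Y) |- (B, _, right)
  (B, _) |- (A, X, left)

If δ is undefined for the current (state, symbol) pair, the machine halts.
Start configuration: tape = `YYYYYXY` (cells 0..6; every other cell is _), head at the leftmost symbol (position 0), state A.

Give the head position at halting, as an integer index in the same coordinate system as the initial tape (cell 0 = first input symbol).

7

state=A head=0 tape=_[Y]YYYYXY_   (A,Y)→(A,X,right)
state=A head=1 tape=_X[Y]YYYXY_   (A,Y)→(A,X,right)
state=A head=2 tape=_XX[Y]YYXY_   (A,Y)→(A,X,right)
state=A head=3 tape=_XXX[Y]YXY_   (A,Y)→(A,X,right)
state=A head=4 tape=_XXXX[Y]XY_   (A,Y)→(A,X,right)
state=A head=5 tape=_XXXXX[X]Y_   (A,X)→(A,Y,left)
state=A head=4 tape=_XXXX[X]YY_   (A,X)→(A,Y,left)
state=A head=3 tape=_XXX[X]YYY_   (A,X)→(A,Y,left)
state=A head=2 tape=_XX[X]YYYY_   (A,X)→(A,Y,left)
state=A head=1 tape=_X[X]YYYYY_   (A,X)→(A,Y,left)
state=A head=0 tape=_[X]YYYYYY_   (A,X)→(A,Y,left)
state=A head=-1 tape=[_]YYYYYYY_   (A,_)→(B,_,right)
state=B head=0 tape=_[Y]YYYYYY_   (B,Y)→(B,_,right)
state=B head=1 tape=__[Y]YYYYY_   (B,Y)→(B,_,right)
state=B head=2 tape=___[Y]YYYY_   (B,Y)→(B,_,right)
state=B head=3 tape=____[Y]YYY_   (B,Y)→(B,_,right)
state=B head=4 tape=_____[Y]YY_   (B,Y)→(B,_,right)
state=B head=5 tape=______[Y]Y_   (B,Y)→(B,_,right)
state=B head=6 tape=_______[Y]_   (B,Y)→(B,_,right)
state=B head=7 tape=________[_]   (B,_)→(A,X,left)
state=A head=6 tape=_______[_]X   (A,_)→(B,_,right)
state=B head=7 tape=________[X]
At halt the head is at cell 7.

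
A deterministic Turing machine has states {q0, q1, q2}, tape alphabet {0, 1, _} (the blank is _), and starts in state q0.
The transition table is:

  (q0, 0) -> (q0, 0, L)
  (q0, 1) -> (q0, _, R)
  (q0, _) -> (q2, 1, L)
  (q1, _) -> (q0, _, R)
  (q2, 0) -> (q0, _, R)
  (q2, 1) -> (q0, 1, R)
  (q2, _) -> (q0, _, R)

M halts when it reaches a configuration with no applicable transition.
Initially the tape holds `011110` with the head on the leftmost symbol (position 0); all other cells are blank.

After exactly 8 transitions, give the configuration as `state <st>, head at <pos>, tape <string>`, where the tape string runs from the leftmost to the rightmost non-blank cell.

state q0, head at 0, tape 011110

q0 | __[0]11110   read 0 → write 0, move L, go to q0
q0 | _[_]011110   read _ → write 1, move L, go to q2
q2 | [_]1011110   read _ → write _, move R, go to q0
q0 | _[1]011110   read 1 → write _, move R, go to q0
q0 | __[0]11110   read 0 → write 0, move L, go to q0
q0 | _[_]011110   read _ → write 1, move L, go to q2
q2 | [_]1011110   read _ → write _, move R, go to q0
q0 | _[1]011110   read 1 → write _, move R, go to q0
q0 | __[0]11110
After 8 steps: state q0, head at 0, tape 011110.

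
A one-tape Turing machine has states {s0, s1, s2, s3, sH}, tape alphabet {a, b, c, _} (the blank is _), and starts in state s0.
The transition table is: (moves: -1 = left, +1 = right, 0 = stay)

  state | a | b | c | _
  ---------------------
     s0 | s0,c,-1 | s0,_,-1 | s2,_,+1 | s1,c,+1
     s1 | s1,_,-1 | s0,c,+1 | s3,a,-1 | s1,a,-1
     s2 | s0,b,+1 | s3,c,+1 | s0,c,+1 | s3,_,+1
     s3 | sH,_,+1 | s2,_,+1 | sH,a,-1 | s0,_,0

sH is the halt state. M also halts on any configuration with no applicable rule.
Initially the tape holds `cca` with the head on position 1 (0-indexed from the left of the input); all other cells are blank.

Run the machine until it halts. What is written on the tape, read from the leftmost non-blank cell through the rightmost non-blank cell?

aa_ac

s0 | _c[c]a__   read c → write _, move +1, go to s2
s2 | _c_[a]__   read a → write b, move +1, go to s0
s0 | _c_b[_]_   read _ → write c, move +1, go to s1
s1 | _c_bc[_]   read _ → write a, move -1, go to s1
s1 | _c_b[c]a   read c → write a, move -1, go to s3
s3 | _c_[b]aa   read b → write _, move +1, go to s2
s2 | _c__[a]a   read a → write b, move +1, go to s0
s0 | _c__b[a]   read a → write c, move -1, go to s0
s0 | _c__[b]c   read b → write _, move -1, go to s0
s0 | _c_[_]_c   read _ → write c, move +1, go to s1
s1 | _c_c[_]c   read _ → write a, move -1, go to s1
s1 | _c_[c]ac   read c → write a, move -1, go to s3
s3 | _c[_]aac   read _ → write _, move 0, go to s0
s0 | _c[_]aac   read _ → write c, move +1, go to s1
s1 | _cc[a]ac   read a → write _, move -1, go to s1
s1 | _c[c]_ac   read c → write a, move -1, go to s3
s3 | _[c]a_ac   read c → write a, move -1, go to sH
sH | [_]aa_ac
The non-blank tape span at halt is aa_ac.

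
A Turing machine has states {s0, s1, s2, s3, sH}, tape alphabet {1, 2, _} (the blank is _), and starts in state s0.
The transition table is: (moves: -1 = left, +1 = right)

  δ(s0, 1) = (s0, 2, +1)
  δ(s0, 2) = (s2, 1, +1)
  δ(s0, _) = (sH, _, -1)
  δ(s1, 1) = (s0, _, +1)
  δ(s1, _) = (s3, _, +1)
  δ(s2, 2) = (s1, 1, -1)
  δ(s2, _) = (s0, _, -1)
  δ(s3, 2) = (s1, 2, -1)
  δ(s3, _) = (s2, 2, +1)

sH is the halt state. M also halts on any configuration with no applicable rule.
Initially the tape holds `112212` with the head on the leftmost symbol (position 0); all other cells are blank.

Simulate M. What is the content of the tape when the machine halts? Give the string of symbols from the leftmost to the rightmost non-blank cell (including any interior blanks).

22_222

state=s0 head=0 tape=[1]12212_   (s0,1)→(s0,2,+1)
state=s0 head=1 tape=2[1]2212_   (s0,1)→(s0,2,+1)
state=s0 head=2 tape=22[2]212_   (s0,2)→(s2,1,+1)
state=s2 head=3 tape=221[2]12_   (s2,2)→(s1,1,-1)
state=s1 head=2 tape=22[1]112_   (s1,1)→(s0,_,+1)
state=s0 head=3 tape=22_[1]12_   (s0,1)→(s0,2,+1)
state=s0 head=4 tape=22_2[1]2_   (s0,1)→(s0,2,+1)
state=s0 head=5 tape=22_22[2]_   (s0,2)→(s2,1,+1)
state=s2 head=6 tape=22_221[_]   (s2,_)→(s0,_,-1)
state=s0 head=5 tape=22_22[1]_   (s0,1)→(s0,2,+1)
state=s0 head=6 tape=22_222[_]   (s0,_)→(sH,_,-1)
state=sH head=5 tape=22_22[2]_
The non-blank tape span at halt is 22_222.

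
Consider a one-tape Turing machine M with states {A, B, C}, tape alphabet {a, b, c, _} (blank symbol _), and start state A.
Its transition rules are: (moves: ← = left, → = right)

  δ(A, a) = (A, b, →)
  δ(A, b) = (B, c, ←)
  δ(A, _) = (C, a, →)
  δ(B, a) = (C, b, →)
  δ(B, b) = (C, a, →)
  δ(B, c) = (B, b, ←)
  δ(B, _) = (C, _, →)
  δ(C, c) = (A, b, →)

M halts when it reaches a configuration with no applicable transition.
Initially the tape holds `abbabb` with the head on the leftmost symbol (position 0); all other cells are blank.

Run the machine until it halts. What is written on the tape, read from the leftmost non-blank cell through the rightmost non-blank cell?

state=A head=0 tape=[a]bbabb__   (A,a)→(A,b,→)
state=A head=1 tape=b[b]babb__   (A,b)→(B,c,←)
state=B head=0 tape=[b]cbabb__   (B,b)→(C,a,→)
state=C head=1 tape=a[c]babb__   (C,c)→(A,b,→)
state=A head=2 tape=ab[b]abb__   (A,b)→(B,c,←)
state=B head=1 tape=a[b]cabb__   (B,b)→(C,a,→)
state=C head=2 tape=aa[c]abb__   (C,c)→(A,b,→)
state=A head=3 tape=aab[a]bb__   (A,a)→(A,b,→)
state=A head=4 tape=aabb[b]b__   (A,b)→(B,c,←)
state=B head=3 tape=aab[b]cb__   (B,b)→(C,a,→)
state=C head=4 tape=aaba[c]b__   (C,c)→(A,b,→)
state=A head=5 tape=aabab[b]__   (A,b)→(B,c,←)
state=B head=4 tape=aaba[b]c__   (B,b)→(C,a,→)
state=C head=5 tape=aabaa[c]__   (C,c)→(A,b,→)
state=A head=6 tape=aabaab[_]_   (A,_)→(C,a,→)
state=C head=7 tape=aabaaba[_]
The non-blank tape span at halt is aabaaba.

aabaaba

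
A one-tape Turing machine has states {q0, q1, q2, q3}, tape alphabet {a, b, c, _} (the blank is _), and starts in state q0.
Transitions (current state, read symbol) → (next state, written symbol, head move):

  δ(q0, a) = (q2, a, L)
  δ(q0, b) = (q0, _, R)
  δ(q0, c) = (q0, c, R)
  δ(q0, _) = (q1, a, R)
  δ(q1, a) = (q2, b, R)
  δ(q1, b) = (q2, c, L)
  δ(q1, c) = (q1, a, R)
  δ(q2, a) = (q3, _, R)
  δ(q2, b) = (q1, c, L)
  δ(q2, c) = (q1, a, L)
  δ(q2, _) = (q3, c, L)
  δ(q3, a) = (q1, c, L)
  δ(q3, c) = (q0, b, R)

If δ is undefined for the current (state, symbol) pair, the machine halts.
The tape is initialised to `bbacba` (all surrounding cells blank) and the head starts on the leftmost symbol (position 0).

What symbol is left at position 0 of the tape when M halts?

q0 | [b]bacba   read b → write _, move R, go to q0
q0 | _[b]acba   read b → write _, move R, go to q0
q0 | __[a]cba   read a → write a, move L, go to q2
q2 | _[_]acba   read _ → write c, move L, go to q3
q3 | [_]cacba
Cell 0 holds _ when M halts.

_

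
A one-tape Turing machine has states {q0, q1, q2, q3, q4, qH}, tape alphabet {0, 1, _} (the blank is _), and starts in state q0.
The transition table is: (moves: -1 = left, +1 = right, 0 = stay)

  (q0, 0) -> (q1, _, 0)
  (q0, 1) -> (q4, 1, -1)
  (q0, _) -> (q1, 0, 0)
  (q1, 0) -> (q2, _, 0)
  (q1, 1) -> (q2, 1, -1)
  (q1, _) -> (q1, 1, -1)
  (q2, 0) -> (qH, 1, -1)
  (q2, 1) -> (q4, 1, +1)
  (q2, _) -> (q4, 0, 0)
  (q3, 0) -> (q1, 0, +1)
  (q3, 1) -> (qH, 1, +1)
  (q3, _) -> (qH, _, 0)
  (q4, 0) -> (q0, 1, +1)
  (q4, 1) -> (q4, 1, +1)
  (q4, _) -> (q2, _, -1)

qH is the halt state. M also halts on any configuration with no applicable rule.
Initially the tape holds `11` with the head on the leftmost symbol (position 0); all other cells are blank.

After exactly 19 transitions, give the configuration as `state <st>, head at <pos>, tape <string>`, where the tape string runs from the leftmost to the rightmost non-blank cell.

state=q0 head=0 tape=__[1]1_   (q0,1)→(q4,1,-1)
state=q4 head=-1 tape=_[_]11_   (q4,_)→(q2,_,-1)
state=q2 head=-2 tape=[_]_11_   (q2,_)→(q4,0,0)
state=q4 head=-2 tape=[0]_11_   (q4,0)→(q0,1,+1)
state=q0 head=-1 tape=1[_]11_   (q0,_)→(q1,0,0)
state=q1 head=-1 tape=1[0]11_   (q1,0)→(q2,_,0)
state=q2 head=-1 tape=1[_]11_   (q2,_)→(q4,0,0)
state=q4 head=-1 tape=1[0]11_   (q4,0)→(q0,1,+1)
state=q0 head=0 tape=11[1]1_   (q0,1)→(q4,1,-1)
state=q4 head=-1 tape=1[1]11_   (q4,1)→(q4,1,+1)
state=q4 head=0 tape=11[1]1_   (q4,1)→(q4,1,+1)
state=q4 head=1 tape=111[1]_   (q4,1)→(q4,1,+1)
state=q4 head=2 tape=1111[_]   (q4,_)→(q2,_,-1)
state=q2 head=1 tape=111[1]_   (q2,1)→(q4,1,+1)
state=q4 head=2 tape=1111[_]   (q4,_)→(q2,_,-1)
state=q2 head=1 tape=111[1]_   (q2,1)→(q4,1,+1)
state=q4 head=2 tape=1111[_]   (q4,_)→(q2,_,-1)
state=q2 head=1 tape=111[1]_   (q2,1)→(q4,1,+1)
state=q4 head=2 tape=1111[_]   (q4,_)→(q2,_,-1)
state=q2 head=1 tape=111[1]_
After 19 steps: state q2, head at 1, tape 1111.

state q2, head at 1, tape 1111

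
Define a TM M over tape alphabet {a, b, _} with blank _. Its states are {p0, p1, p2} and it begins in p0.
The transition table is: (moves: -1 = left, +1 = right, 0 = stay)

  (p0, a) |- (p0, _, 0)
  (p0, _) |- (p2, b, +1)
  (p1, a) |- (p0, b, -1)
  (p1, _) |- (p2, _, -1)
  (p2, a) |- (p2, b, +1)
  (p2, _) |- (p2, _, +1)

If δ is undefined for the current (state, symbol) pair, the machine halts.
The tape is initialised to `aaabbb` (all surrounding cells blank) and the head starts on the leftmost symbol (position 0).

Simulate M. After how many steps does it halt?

4

p0 | [a]aabbb   read a → write _, move 0, go to p0
p0 | [_]aabbb   read _ → write b, move +1, go to p2
p2 | b[a]abbb   read a → write b, move +1, go to p2
p2 | bb[a]bbb   read a → write b, move +1, go to p2
p2 | bbb[b]bb
M halts after 4 transitions.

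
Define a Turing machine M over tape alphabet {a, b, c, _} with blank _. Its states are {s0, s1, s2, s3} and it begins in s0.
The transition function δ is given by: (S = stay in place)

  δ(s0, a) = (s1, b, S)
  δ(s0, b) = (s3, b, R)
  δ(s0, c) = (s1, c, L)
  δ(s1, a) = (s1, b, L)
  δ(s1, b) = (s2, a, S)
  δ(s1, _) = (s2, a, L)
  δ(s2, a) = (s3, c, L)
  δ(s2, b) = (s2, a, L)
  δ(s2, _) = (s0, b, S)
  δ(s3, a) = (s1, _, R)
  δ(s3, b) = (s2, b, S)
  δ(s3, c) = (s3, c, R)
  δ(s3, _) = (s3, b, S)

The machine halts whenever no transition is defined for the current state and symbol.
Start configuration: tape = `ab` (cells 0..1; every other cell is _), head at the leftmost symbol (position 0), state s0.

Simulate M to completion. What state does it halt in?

s1

state=s0 head=0 tape=__[a]b   (s0,a)→(s1,b,S)
state=s1 head=0 tape=__[b]b   (s1,b)→(s2,a,S)
state=s2 head=0 tape=__[a]b   (s2,a)→(s3,c,L)
state=s3 head=-1 tape=_[_]cb   (s3,_)→(s3,b,S)
state=s3 head=-1 tape=_[b]cb   (s3,b)→(s2,b,S)
state=s2 head=-1 tape=_[b]cb   (s2,b)→(s2,a,L)
state=s2 head=-2 tape=[_]acb   (s2,_)→(s0,b,S)
state=s0 head=-2 tape=[b]acb   (s0,b)→(s3,b,R)
state=s3 head=-1 tape=b[a]cb   (s3,a)→(s1,_,R)
state=s1 head=0 tape=b_[c]b
No transition is defined for (s1, c); M halts in state s1.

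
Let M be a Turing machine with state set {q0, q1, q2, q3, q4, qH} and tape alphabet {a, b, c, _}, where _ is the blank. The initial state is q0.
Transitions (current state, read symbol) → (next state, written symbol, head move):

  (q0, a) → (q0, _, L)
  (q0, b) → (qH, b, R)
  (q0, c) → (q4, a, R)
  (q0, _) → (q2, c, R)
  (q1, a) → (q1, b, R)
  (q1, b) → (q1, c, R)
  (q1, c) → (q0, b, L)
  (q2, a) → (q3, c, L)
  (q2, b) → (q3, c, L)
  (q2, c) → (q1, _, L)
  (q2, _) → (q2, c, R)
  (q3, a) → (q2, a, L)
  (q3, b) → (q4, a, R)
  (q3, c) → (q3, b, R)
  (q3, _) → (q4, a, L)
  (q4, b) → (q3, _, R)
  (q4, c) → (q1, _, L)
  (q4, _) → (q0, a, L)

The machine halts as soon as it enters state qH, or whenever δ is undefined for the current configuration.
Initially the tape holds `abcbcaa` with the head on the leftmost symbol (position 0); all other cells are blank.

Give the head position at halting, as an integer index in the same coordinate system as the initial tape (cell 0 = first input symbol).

q0 | _[a]bcbcaa   read a → write _, move L, go to q0
q0 | [_]_bcbcaa   read _ → write c, move R, go to q2
q2 | c[_]bcbcaa   read _ → write c, move R, go to q2
q2 | cc[b]cbcaa   read b → write c, move L, go to q3
q3 | c[c]ccbcaa   read c → write b, move R, go to q3
q3 | cb[c]cbcaa   read c → write b, move R, go to q3
q3 | cbb[c]bcaa   read c → write b, move R, go to q3
q3 | cbbb[b]caa   read b → write a, move R, go to q4
q4 | cbbba[c]aa   read c → write _, move L, go to q1
q1 | cbbb[a]_aa   read a → write b, move R, go to q1
q1 | cbbbb[_]aa
At halt the head is at cell 4.

4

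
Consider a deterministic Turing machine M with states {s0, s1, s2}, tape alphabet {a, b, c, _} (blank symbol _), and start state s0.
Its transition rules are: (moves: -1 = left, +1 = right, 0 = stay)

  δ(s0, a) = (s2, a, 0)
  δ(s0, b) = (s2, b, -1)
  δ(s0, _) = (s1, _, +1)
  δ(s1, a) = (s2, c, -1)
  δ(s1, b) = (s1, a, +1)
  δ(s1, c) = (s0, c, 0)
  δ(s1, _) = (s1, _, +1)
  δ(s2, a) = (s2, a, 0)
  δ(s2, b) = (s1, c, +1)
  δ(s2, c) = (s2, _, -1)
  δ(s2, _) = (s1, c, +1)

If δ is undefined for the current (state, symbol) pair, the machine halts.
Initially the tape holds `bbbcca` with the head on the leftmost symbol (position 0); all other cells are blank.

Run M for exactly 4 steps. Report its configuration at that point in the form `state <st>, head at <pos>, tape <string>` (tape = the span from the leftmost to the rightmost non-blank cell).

state=s0 head=0 tape=_[b]bbcca   (s0,b)→(s2,b,-1)
state=s2 head=-1 tape=[_]bbbcca   (s2,_)→(s1,c,+1)
state=s1 head=0 tape=c[b]bbcca   (s1,b)→(s1,a,+1)
state=s1 head=1 tape=ca[b]bcca   (s1,b)→(s1,a,+1)
state=s1 head=2 tape=caa[b]cca
After 4 steps: state s1, head at 2, tape caabcca.

state s1, head at 2, tape caabcca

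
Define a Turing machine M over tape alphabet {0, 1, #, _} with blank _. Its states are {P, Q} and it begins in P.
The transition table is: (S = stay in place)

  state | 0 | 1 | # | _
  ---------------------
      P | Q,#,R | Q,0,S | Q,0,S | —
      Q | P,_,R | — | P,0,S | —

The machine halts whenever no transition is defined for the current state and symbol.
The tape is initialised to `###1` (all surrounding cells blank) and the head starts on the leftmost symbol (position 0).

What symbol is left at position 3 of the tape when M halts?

state=P head=0 tape=[#]##1_   (P,#)→(Q,0,S)
state=Q head=0 tape=[0]##1_   (Q,0)→(P,_,R)
state=P head=1 tape=_[#]#1_   (P,#)→(Q,0,S)
state=Q head=1 tape=_[0]#1_   (Q,0)→(P,_,R)
state=P head=2 tape=__[#]1_   (P,#)→(Q,0,S)
state=Q head=2 tape=__[0]1_   (Q,0)→(P,_,R)
state=P head=3 tape=___[1]_   (P,1)→(Q,0,S)
state=Q head=3 tape=___[0]_   (Q,0)→(P,_,R)
state=P head=4 tape=____[_]
Cell 3 holds _ when M halts.

_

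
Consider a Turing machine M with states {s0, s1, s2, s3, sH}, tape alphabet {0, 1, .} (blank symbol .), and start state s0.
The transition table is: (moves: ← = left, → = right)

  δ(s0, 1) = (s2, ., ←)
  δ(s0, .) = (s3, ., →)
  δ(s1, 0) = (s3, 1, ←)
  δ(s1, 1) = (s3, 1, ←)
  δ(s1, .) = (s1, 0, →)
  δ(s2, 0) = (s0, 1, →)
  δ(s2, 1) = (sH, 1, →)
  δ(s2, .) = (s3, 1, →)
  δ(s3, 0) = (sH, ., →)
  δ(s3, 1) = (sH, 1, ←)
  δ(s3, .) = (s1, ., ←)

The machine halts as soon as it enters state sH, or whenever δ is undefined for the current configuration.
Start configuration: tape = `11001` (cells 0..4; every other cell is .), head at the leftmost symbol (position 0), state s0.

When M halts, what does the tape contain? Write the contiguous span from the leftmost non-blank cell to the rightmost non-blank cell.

s0 | ...[1]1001   read 1 → write ., move ←, go to s2
s2 | ..[.].1001   read . → write 1, move →, go to s3
s3 | ..1[.]1001   read . → write ., move ←, go to s1
s1 | ..[1].1001   read 1 → write 1, move ←, go to s3
s3 | .[.]1.1001   read . → write ., move ←, go to s1
s1 | [.].1.1001   read . → write 0, move →, go to s1
s1 | 0[.]1.1001   read . → write 0, move →, go to s1
s1 | 00[1].1001   read 1 → write 1, move ←, go to s3
s3 | 0[0]1.1001   read 0 → write ., move →, go to sH
sH | 0.[1].1001
The non-blank tape span at halt is 0.1.1001.

0.1.1001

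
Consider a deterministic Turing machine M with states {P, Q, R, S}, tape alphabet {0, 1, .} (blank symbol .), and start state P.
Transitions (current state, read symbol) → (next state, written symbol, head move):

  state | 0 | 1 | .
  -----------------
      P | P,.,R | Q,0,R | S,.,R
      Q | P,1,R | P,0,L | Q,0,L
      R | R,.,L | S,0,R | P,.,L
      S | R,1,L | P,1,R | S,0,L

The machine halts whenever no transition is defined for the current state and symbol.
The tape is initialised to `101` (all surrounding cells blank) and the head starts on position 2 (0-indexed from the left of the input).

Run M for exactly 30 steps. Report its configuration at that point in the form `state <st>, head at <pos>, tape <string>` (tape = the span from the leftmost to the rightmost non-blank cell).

state=P head=2 tape=10[1].......   (P,1)→(Q,0,R)
state=Q head=3 tape=100[.]......   (Q,.)→(Q,0,L)
state=Q head=2 tape=10[0]0......   (Q,0)→(P,1,R)
state=P head=3 tape=101[0]......   (P,0)→(P,.,R)
state=P head=4 tape=101.[.].....   (P,.)→(S,.,R)
state=S head=5 tape=101..[.]....   (S,.)→(S,0,L)
state=S head=4 tape=101.[.]0....   (S,.)→(S,0,L)
state=S head=3 tape=101[.]00....   (S,.)→(S,0,L)
state=S head=2 tape=10[1]000....   (S,1)→(P,1,R)
state=P head=3 tape=101[0]00....   (P,0)→(P,.,R)
state=P head=4 tape=101.[0]0....   (P,0)→(P,.,R)
state=P head=5 tape=101..[0]....   (P,0)→(P,.,R)
state=P head=6 tape=101...[.]...   (P,.)→(S,.,R)
state=S head=7 tape=101....[.]..   (S,.)→(S,0,L)
state=S head=6 tape=101...[.]0..   (S,.)→(S,0,L)
state=S head=5 tape=101..[.]00..   (S,.)→(S,0,L)
state=S head=4 tape=101.[.]000..   (S,.)→(S,0,L)
state=S head=3 tape=101[.]0000..   (S,.)→(S,0,L)
state=S head=2 tape=10[1]00000..   (S,1)→(P,1,R)
state=P head=3 tape=101[0]0000..   (P,0)→(P,.,R)
state=P head=4 tape=101.[0]000..   (P,0)→(P,.,R)
state=P head=5 tape=101..[0]00..   (P,0)→(P,.,R)
state=P head=6 tape=101...[0]0..   (P,0)→(P,.,R)
state=P head=7 tape=101....[0]..   (P,0)→(P,.,R)
state=P head=8 tape=101.....[.].   (P,.)→(S,.,R)
state=S head=9 tape=101......[.]   (S,.)→(S,0,L)
state=S head=8 tape=101.....[.]0   (S,.)→(S,0,L)
state=S head=7 tape=101....[.]00   (S,.)→(S,0,L)
state=S head=6 tape=101...[.]000   (S,.)→(S,0,L)
state=S head=5 tape=101..[.]0000   (S,.)→(S,0,L)
state=S head=4 tape=101.[.]00000
After 30 steps: state S, head at 4, tape 101..00000.

state S, head at 4, tape 101..00000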